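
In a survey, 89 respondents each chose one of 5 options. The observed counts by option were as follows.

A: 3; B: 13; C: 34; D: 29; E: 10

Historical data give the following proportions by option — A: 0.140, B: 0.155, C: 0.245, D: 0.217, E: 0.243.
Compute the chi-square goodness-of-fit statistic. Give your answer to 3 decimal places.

25.158

Expected counts E_i = n·p_i: 89×0.140 = 12.46, 89×0.155 = 13.795, 89×0.245 = 21.805, 89×0.217 = 19.313, 89×0.243 = 21.627.
A: (3 − 12.46)²/12.46 = 89.4916/12.46 = 7.1823
B: (13 − 13.795)²/13.795 = 0.632025/13.795 = 0.0458
C: (34 − 21.805)²/21.805 = 148.718025/21.805 = 6.8204
D: (29 − 19.313)²/19.313 = 93.837969/19.313 = 4.8588
E: (10 − 21.627)²/21.627 = 135.187129/21.627 = 6.2508
Sum = 25.158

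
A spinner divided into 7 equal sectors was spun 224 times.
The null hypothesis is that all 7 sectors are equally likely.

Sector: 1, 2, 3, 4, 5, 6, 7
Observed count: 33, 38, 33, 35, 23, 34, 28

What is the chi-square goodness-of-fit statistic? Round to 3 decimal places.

4.625

Under H₀ each category has probability 1/7, so each expected count is 224/7 = 32.
χ² = (33−32)²/32 + (38−32)²/32 + (33−32)²/32 + (35−32)²/32 + (23−32)²/32 + (34−32)²/32 + (28−32)²/32
   = 0.0313 + 1.1250 + 0.0313 + 0.2813 + 2.5313 + 0.1250 + 0.5000
Sum = 4.625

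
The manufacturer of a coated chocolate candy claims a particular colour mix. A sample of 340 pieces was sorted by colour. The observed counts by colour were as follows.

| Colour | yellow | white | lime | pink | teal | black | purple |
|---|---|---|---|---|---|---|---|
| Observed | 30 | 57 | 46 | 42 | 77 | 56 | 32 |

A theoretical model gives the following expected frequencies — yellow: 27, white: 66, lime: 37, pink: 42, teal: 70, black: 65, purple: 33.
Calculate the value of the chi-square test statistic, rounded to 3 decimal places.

χ² = (30−27)²/27 + (57−66)²/66 + (46−37)²/37 + (42−42)²/42 + (77−70)²/70 + (56−65)²/65 + (32−33)²/33
   = 0.3333 + 1.2273 + 2.1892 + 0.0000 + 0.7000 + 1.2462 + 0.0303
Sum = 5.726

5.726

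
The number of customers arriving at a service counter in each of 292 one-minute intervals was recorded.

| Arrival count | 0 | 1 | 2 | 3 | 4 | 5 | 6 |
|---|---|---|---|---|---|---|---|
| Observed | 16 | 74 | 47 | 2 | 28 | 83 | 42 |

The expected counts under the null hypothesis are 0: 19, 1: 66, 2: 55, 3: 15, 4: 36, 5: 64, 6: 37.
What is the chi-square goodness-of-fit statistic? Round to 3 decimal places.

0: (16 − 19)²/19 = 9/19 = 0.4737
1: (74 − 66)²/66 = 64/66 = 0.9697
2: (47 − 55)²/55 = 64/55 = 1.1636
3: (2 − 15)²/15 = 169/15 = 11.2667
4: (28 − 36)²/36 = 64/36 = 1.7778
5: (83 − 64)²/64 = 361/64 = 5.6406
6: (42 − 37)²/37 = 25/37 = 0.6757
Sum = 21.968

21.968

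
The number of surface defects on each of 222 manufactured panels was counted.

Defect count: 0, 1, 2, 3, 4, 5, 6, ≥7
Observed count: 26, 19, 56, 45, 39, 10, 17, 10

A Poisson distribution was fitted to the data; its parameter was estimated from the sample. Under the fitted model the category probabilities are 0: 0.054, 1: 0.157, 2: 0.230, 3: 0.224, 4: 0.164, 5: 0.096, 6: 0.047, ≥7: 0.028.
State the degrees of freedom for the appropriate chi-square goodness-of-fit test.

6

There are k = 8 categories and 1 parameter estimated from the data, so df = 8 − 1 − 1 = 6.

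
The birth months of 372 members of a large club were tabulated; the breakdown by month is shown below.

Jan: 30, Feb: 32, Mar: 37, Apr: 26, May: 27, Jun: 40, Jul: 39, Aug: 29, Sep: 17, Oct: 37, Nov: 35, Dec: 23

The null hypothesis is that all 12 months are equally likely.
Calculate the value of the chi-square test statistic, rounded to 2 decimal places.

Expected count for each of the 12 categories: 372/12 = 31.
Jan: (30 − 31)²/31 = 1/31 = 0.032
Feb: (32 − 31)²/31 = 1/31 = 0.032
Mar: (37 − 31)²/31 = 36/31 = 1.161
Apr: (26 − 31)²/31 = 25/31 = 0.806
May: (27 − 31)²/31 = 16/31 = 0.516
Jun: (40 − 31)²/31 = 81/31 = 2.613
Jul: (39 − 31)²/31 = 64/31 = 2.065
Aug: (29 − 31)²/31 = 4/31 = 0.129
Sep: (17 − 31)²/31 = 196/31 = 6.323
Oct: (37 − 31)²/31 = 36/31 = 1.161
Nov: (35 − 31)²/31 = 16/31 = 0.516
Dec: (23 − 31)²/31 = 64/31 = 2.065
Sum = 17.42

17.42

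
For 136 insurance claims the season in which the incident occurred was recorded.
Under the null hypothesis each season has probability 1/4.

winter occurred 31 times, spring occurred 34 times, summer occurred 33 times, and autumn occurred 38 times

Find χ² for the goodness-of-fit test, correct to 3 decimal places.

Under H₀ each category has probability 1/4, so each expected count is 136/4 = 34.
winter: (31 − 34)²/34 = 9/34 = 0.2647
spring: (34 − 34)²/34 = 0/34 = 0.0000
summer: (33 − 34)²/34 = 1/34 = 0.0294
autumn: (38 − 34)²/34 = 16/34 = 0.4706
Sum = 0.765

0.765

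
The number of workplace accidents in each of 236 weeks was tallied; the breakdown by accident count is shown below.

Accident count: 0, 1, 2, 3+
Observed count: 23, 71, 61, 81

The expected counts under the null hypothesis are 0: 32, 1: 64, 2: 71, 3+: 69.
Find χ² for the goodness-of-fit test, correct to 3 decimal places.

χ² = (23−32)²/32 + (71−64)²/64 + (61−71)²/71 + (81−69)²/69
   = 2.5313 + 0.7656 + 1.4085 + 2.0870
Sum = 6.792

6.792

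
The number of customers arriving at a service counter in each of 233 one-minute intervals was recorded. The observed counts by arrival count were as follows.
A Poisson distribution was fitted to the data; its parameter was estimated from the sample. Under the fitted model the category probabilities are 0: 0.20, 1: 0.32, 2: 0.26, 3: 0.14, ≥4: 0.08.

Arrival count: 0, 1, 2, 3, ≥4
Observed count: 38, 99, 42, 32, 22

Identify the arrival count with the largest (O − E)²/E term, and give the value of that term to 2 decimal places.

Expected counts E_i = n·p_i: 233×0.20 = 46.6, 233×0.32 = 74.56, 233×0.26 = 60.58, 233×0.14 = 32.62, 233×0.08 = 18.64.
cat         O        E   (O−E)²/E
0          38     46.6      1.587
1          99    74.56      8.011
2          42    60.58      5.699
3          32    32.62      0.012
≥4         22    18.64      0.606
The largest term is for 1: 8.01.

1, 8.01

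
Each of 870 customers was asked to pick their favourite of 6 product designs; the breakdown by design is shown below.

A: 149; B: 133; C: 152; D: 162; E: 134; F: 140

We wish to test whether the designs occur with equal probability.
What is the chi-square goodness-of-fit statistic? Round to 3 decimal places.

Expected count for each of the 6 categories: 870/6 = 145.
χ² = (149−145)²/145 + (133−145)²/145 + (152−145)²/145 + (162−145)²/145 + (134−145)²/145 + (140−145)²/145
   = 0.1103 + 0.9931 + 0.3379 + 1.9931 + 0.8345 + 0.1724
Sum = 4.441

4.441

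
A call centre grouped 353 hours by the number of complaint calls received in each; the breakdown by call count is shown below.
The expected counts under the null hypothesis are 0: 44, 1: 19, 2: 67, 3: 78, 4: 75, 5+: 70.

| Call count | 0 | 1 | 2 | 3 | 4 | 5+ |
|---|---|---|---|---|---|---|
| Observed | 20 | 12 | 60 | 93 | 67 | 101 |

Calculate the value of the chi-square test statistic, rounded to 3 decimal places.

cat         O        E   (O−E)²/E
0          20       44    13.0909
1          12       19     2.5789
2          60       67     0.7313
3          93       78     2.8846
4          67       75     0.8533
5+        101       70    13.7286
Sum = 33.868

33.868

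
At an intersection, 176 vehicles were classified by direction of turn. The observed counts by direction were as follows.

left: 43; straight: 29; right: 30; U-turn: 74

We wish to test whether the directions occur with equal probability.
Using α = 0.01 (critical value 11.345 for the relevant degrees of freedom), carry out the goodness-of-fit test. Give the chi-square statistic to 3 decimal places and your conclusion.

30.045; reject

Expected count for each of the 4 categories: 176/4 = 44.
cat           O        E   (O−E)²/E
left         43       44     0.0227
straight     29       44     5.1136
right        30       44     4.4545
U-turn       74       44    20.4545
Sum = 30.045
df = 3. Since 30.045 > 11.345, we reject H₀.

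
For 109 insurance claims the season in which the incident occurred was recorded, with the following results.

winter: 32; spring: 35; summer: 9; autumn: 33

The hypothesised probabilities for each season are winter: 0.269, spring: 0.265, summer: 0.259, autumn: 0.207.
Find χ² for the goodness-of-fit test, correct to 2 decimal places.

Expected counts E_i = n·p_i: 109×0.269 = 29.321, 109×0.265 = 28.885, 109×0.259 = 28.231, 109×0.207 = 22.563.
cat         O        E   (O−E)²/E
winter     32   29.321      0.245
spring     35   28.885      1.295
summer      9   28.231     13.100
autumn     33   22.563      4.828
Sum = 19.47

19.47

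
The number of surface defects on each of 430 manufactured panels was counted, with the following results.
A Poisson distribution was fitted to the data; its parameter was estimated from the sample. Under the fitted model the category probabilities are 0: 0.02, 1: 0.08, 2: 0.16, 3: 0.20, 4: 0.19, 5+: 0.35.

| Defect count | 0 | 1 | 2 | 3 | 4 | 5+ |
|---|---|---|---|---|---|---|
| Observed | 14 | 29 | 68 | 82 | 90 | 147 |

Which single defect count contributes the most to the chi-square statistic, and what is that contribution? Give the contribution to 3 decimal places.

0, 3.391

Expected counts E_i = n·p_i: 430×0.02 = 8.6, 430×0.08 = 34.4, 430×0.16 = 68.8, 430×0.20 = 86, 430×0.19 = 81.7, 430×0.35 = 150.5.
χ² = (14−8.6)²/8.6 + (29−34.4)²/34.4 + (68−68.8)²/68.8 + (82−86)²/86 + (90−81.7)²/81.7 + (147−150.5)²/150.5
   = 3.3907 + 0.8477 + 0.0093 + 0.1860 + 0.8432 + 0.0814
The largest term is for 0: 3.391.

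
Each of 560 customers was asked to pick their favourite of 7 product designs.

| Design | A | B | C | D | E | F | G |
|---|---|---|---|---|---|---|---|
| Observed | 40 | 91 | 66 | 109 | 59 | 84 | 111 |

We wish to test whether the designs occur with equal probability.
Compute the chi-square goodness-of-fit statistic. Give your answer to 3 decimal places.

Under H₀ each category has probability 1/7, so each expected count is 560/7 = 80.
A: (40 − 80)²/80 = 1600/80 = 20.0000
B: (91 − 80)²/80 = 121/80 = 1.5125
C: (66 − 80)²/80 = 196/80 = 2.4500
D: (109 − 80)²/80 = 841/80 = 10.5125
E: (59 − 80)²/80 = 441/80 = 5.5125
F: (84 − 80)²/80 = 16/80 = 0.2000
G: (111 − 80)²/80 = 961/80 = 12.0125
Sum = 52.200

52.200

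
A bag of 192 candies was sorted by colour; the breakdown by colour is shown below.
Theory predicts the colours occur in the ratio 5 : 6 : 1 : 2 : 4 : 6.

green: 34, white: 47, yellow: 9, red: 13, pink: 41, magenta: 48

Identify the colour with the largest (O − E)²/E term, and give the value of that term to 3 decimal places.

Ratio total = 24. Expected counts: 192×5/24 = 40, 192×6/24 = 48, 192×1/24 = 8, 192×2/24 = 16, 192×4/24 = 32, 192×6/24 = 48.
χ² = (34−40)²/40 + (47−48)²/48 + (9−8)²/8 + (13−16)²/16 + (41−32)²/32 + (48−48)²/48
   = 0.9000 + 0.0208 + 0.1250 + 0.5625 + 2.5313 + 0.0000
The largest term is for pink: 2.531.

pink, 2.531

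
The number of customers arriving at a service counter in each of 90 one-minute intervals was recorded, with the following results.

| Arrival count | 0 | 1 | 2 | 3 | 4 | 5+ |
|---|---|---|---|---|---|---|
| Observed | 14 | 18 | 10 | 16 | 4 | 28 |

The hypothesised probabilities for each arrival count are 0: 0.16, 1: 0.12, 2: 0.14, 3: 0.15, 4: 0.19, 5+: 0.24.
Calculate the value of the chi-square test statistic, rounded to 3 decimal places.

Expected counts E_i = n·p_i: 90×0.16 = 14.4, 90×0.12 = 10.8, 90×0.14 = 12.6, 90×0.15 = 13.5, 90×0.19 = 17.1, 90×0.24 = 21.6.
χ² = (14−14.4)²/14.4 + (18−10.8)²/10.8 + (10−12.6)²/12.6 + (16−13.5)²/13.5 + (4−17.1)²/17.1 + (28−21.6)²/21.6
   = 0.0111 + 4.8000 + 0.5365 + 0.4630 + 10.0357 + 1.8963
Sum = 17.743

17.743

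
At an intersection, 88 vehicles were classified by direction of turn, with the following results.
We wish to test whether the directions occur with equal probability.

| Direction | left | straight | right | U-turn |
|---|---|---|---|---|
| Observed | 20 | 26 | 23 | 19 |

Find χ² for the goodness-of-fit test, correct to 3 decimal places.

1.364

Expected count for each of the 4 categories: 88/4 = 22.
χ² = (20−22)²/22 + (26−22)²/22 + (23−22)²/22 + (19−22)²/22
   = 0.1818 + 0.7273 + 0.0455 + 0.4091
Sum = 1.364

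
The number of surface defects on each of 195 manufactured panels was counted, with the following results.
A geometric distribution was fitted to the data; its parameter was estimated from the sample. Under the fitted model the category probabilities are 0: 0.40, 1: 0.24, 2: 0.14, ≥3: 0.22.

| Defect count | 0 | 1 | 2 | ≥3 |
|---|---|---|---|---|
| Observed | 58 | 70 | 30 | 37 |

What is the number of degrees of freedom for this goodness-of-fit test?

2

There are k = 4 categories and 1 parameter estimated from the data, so df = 4 − 1 − 1 = 2.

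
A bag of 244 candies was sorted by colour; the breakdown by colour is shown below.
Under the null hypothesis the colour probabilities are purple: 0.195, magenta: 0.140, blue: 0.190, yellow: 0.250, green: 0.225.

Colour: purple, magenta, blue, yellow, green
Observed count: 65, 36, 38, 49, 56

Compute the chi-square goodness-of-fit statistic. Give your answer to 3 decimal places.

Expected counts E_i = n·p_i: 244×0.195 = 47.58, 244×0.140 = 34.16, 244×0.190 = 46.36, 244×0.250 = 61, 244×0.225 = 54.9.
χ² = (65−47.58)²/47.58 + (36−34.16)²/34.16 + (38−46.36)²/46.36 + (49−61)²/61 + (56−54.9)²/54.9
   = 6.3778 + 0.0991 + 1.5075 + 2.3607 + 0.0220
Sum = 10.367

10.367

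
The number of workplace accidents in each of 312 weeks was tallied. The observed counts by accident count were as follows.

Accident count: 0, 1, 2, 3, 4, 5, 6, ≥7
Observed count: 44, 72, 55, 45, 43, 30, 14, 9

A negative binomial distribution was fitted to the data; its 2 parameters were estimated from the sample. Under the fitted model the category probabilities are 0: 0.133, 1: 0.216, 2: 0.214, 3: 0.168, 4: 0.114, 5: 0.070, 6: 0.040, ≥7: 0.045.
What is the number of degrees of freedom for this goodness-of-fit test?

5

There are k = 8 categories and 2 parameters estimated from the data, so df = 8 − 1 − 2 = 5.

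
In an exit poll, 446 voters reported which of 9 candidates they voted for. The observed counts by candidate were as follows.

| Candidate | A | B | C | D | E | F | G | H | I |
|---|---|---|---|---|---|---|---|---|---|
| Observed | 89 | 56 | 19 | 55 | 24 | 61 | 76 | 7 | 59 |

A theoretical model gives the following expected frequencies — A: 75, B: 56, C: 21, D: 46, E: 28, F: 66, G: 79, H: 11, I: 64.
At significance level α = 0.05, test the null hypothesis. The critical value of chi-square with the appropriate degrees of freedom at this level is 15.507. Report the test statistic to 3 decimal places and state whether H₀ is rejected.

7.474; do not reject

A: (89 − 75)²/75 = 196/75 = 2.6133
B: (56 − 56)²/56 = 0/56 = 0.0000
C: (19 − 21)²/21 = 4/21 = 0.1905
D: (55 − 46)²/46 = 81/46 = 1.7609
E: (24 − 28)²/28 = 16/28 = 0.5714
F: (61 − 66)²/66 = 25/66 = 0.3788
G: (76 − 79)²/79 = 9/79 = 0.1139
H: (7 − 11)²/11 = 16/11 = 1.4545
I: (59 − 64)²/64 = 25/64 = 0.3906
Sum = 7.474
df = 8. Since 7.474 < 15.507, we do not reject H₀.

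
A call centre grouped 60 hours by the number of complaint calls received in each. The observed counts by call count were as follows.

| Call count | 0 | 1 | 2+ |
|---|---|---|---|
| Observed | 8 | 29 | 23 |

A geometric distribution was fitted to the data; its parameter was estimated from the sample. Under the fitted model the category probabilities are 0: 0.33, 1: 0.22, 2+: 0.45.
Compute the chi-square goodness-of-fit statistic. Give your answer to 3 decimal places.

26.537

Expected counts E_i = n·p_i: 60×0.33 = 19.8, 60×0.22 = 13.2, 60×0.45 = 27.
χ² = (8−19.8)²/19.8 + (29−13.2)²/13.2 + (23−27)²/27
   = 7.0323 + 18.9121 + 0.5926
Sum = 26.537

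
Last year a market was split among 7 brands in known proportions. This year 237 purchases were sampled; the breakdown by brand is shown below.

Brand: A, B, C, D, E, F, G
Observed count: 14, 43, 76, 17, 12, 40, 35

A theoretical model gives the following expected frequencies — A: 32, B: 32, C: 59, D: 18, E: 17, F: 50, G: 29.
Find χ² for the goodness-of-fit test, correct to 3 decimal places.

cat         O        E   (O−E)²/E
A          14       32    10.1250
B          43       32     3.7813
C          76       59     4.8983
D          17       18     0.0556
E          12       17     1.4706
F          40       50     2.0000
G          35       29     1.2414
Sum = 23.572

23.572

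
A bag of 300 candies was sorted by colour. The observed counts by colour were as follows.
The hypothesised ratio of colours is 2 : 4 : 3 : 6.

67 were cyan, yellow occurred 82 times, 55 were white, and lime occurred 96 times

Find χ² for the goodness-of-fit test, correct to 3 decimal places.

Ratio total = 15. Expected counts: 300×2/15 = 40, 300×4/15 = 80, 300×3/15 = 60, 300×6/15 = 120.
cyan: (67 − 40)²/40 = 729/40 = 18.2250
yellow: (82 − 80)²/80 = 4/80 = 0.0500
white: (55 − 60)²/60 = 25/60 = 0.4167
lime: (96 − 120)²/120 = 576/120 = 4.8000
Sum = 23.492

23.492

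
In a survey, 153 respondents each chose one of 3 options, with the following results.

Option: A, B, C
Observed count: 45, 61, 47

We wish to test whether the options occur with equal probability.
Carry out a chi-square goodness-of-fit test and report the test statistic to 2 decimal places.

Expected count for each of the 3 categories: 153/3 = 51.
cat         O        E   (O−E)²/E
A          45       51      0.706
B          61       51      1.961
C          47       51      0.314
Sum = 2.98

2.98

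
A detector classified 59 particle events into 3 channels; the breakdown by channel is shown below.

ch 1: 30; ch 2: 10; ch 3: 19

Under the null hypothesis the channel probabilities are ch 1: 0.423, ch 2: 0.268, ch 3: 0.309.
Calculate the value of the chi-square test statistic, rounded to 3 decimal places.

Expected counts E_i = n·p_i: 59×0.423 = 24.957, 59×0.268 = 15.812, 59×0.309 = 18.231.
χ² = (30−24.957)²/24.957 + (10−15.812)²/15.812 + (19−18.231)²/18.231
   = 1.0190 + 2.1363 + 0.0324
Sum = 3.188

3.188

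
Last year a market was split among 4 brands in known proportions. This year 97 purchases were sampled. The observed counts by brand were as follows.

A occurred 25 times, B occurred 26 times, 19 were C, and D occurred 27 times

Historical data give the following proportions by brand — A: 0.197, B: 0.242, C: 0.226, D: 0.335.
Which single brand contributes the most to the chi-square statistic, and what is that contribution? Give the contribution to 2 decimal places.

A, 1.82

Expected counts E_i = n·p_i: 97×0.197 = 19.109, 97×0.242 = 23.474, 97×0.226 = 21.922, 97×0.335 = 32.495.
χ² = (25−19.109)²/19.109 + (26−23.474)²/23.474 + (19−21.922)²/21.922 + (27−32.495)²/32.495
   = 1.816 + 0.272 + 0.389 + 0.929
The largest term is for A: 1.82.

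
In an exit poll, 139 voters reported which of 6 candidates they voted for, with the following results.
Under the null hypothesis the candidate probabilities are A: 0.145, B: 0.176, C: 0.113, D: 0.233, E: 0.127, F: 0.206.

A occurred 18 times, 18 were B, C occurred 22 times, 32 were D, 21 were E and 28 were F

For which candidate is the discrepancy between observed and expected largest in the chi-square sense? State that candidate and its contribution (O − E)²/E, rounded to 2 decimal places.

Expected counts E_i = n·p_i: 139×0.145 = 20.155, 139×0.176 = 24.464, 139×0.113 = 15.707, 139×0.233 = 32.387, 139×0.127 = 17.653, 139×0.206 = 28.634.
χ² = (18−20.155)²/20.155 + (18−24.464)²/24.464 + (22−15.707)²/15.707 + (32−32.387)²/32.387 + (21−17.653)²/17.653 + (28−28.634)²/28.634
   = 0.230 + 1.708 + 2.521 + 0.005 + 0.635 + 0.014
The largest term is for C: 2.52.

C, 2.52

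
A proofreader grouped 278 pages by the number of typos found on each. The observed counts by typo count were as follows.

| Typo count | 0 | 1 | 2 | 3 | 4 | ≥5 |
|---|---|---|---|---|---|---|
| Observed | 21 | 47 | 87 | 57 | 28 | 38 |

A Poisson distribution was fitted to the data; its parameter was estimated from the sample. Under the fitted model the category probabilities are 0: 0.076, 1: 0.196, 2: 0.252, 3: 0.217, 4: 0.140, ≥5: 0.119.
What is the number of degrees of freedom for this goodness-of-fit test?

There are k = 6 categories and 1 parameter estimated from the data, so df = 6 − 1 − 1 = 4.

4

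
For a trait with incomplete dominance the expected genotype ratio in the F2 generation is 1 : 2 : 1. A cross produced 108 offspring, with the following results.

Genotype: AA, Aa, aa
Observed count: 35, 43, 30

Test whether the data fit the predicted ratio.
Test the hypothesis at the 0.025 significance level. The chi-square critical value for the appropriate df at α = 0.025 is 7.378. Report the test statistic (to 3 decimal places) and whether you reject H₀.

4.944; do not reject

Ratio total = 4. Expected counts: 108×1/4 = 27, 108×2/4 = 54, 108×1/4 = 27.
cat         O        E   (O−E)²/E
AA         35       27     2.3704
Aa         43       54     2.2407
aa         30       27     0.3333
Sum = 4.944
df = 2. Since 4.944 < 7.378, we do not reject H₀.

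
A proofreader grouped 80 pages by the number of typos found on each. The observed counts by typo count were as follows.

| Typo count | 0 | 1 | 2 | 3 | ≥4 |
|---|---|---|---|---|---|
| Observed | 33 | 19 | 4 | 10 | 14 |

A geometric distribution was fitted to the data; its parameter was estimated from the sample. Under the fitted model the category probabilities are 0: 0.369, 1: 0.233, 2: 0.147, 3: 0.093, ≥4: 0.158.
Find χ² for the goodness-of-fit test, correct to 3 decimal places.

6.565

Expected counts E_i = n·p_i: 80×0.369 = 29.52, 80×0.233 = 18.64, 80×0.147 = 11.76, 80×0.093 = 7.44, 80×0.158 = 12.64.
χ² = (33−29.52)²/29.52 + (19−18.64)²/18.64 + (4−11.76)²/11.76 + (10−7.44)²/7.44 + (14−12.64)²/12.64
   = 0.4102 + 0.0070 + 5.1205 + 0.8809 + 0.1463
Sum = 6.565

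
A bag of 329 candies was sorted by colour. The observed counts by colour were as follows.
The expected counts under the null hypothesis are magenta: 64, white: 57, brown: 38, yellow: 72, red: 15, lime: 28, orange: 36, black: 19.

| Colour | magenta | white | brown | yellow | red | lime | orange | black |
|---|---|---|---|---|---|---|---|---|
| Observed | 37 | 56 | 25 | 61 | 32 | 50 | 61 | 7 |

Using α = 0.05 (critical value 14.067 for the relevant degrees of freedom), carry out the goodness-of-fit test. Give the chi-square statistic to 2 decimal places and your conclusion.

magenta: (37 − 64)²/64 = 729/64 = 11.391
white: (56 − 57)²/57 = 1/57 = 0.018
brown: (25 − 38)²/38 = 169/38 = 4.447
yellow: (61 − 72)²/72 = 121/72 = 1.681
red: (32 − 15)²/15 = 289/15 = 19.267
lime: (50 − 28)²/28 = 484/28 = 17.286
orange: (61 − 36)²/36 = 625/36 = 17.361
black: (7 − 19)²/19 = 144/19 = 7.579
Sum = 79.03
df = 7. Since 79.03 > 14.067, we reject H₀.

79.03; reject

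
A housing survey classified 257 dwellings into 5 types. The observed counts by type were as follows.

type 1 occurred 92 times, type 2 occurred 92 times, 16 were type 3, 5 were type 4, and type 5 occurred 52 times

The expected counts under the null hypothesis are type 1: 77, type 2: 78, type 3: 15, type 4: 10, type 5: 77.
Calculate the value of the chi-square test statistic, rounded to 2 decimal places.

type 1: (92 − 77)²/77 = 225/77 = 2.922
type 2: (92 − 78)²/78 = 196/78 = 2.513
type 3: (16 − 15)²/15 = 1/15 = 0.067
type 4: (5 − 10)²/10 = 25/10 = 2.500
type 5: (52 − 77)²/77 = 625/77 = 8.117
Sum = 16.12

16.12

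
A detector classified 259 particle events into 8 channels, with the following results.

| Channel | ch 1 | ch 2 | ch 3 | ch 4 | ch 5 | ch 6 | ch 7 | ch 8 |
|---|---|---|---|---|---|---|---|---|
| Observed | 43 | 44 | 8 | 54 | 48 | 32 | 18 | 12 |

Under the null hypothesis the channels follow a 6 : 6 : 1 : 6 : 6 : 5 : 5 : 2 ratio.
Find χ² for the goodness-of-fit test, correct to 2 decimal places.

Ratio total = 37. Expected counts: 259×6/37 = 42, 259×6/37 = 42, 259×1/37 = 7, 259×6/37 = 42, 259×6/37 = 42, 259×5/37 = 35, 259×5/37 = 35, 259×2/37 = 14.
cat         O        E   (O−E)²/E
ch 1       43       42      0.024
ch 2       44       42      0.095
ch 3        8        7      0.143
ch 4       54       42      3.429
ch 5       48       42      0.857
ch 6       32       35      0.257
ch 7       18       35      8.257
ch 8       12       14      0.286
Sum = 13.35

13.35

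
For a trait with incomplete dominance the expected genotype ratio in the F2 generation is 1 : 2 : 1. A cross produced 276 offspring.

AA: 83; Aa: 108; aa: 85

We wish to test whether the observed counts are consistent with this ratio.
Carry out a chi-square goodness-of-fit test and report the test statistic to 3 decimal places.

Ratio total = 4. Expected counts: 276×1/4 = 69, 276×2/4 = 138, 276×1/4 = 69.
cat         O        E   (O−E)²/E
AA         83       69     2.8406
Aa        108      138     6.5217
aa         85       69     3.7101
Sum = 13.072

13.072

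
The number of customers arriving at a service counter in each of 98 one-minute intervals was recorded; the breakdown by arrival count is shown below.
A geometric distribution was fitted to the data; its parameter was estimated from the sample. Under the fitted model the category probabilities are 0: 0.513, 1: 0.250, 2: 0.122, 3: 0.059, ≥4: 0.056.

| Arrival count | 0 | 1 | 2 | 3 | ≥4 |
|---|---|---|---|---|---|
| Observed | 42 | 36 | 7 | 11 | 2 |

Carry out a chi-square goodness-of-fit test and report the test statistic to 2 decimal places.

Expected counts E_i = n·p_i: 98×0.513 = 50.274, 98×0.250 = 24.5, 98×0.122 = 11.956, 98×0.059 = 5.782, 98×0.056 = 5.488.
0: (42 − 50.274)²/50.274 = 68.459076/50.274 = 1.362
1: (36 − 24.5)²/24.5 = 132.25/24.5 = 5.398
2: (7 − 11.956)²/11.956 = 24.561936/11.956 = 2.054
3: (11 − 5.782)²/5.782 = 27.227524/5.782 = 4.709
≥4: (2 − 5.488)²/5.488 = 12.166144/5.488 = 2.217
Sum = 15.74

15.74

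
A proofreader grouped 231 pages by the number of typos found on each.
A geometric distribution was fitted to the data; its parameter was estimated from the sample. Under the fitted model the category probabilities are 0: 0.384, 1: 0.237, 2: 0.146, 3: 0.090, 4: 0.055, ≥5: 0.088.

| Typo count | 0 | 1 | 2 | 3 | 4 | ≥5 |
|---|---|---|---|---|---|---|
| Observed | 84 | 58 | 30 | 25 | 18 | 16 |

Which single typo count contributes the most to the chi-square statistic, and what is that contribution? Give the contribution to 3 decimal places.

Expected counts E_i = n·p_i: 231×0.384 = 88.704, 231×0.237 = 54.747, 231×0.146 = 33.726, 231×0.090 = 20.79, 231×0.055 = 12.705, 231×0.088 = 20.328.
χ² = (84−88.704)²/88.704 + (58−54.747)²/54.747 + (30−33.726)²/33.726 + (25−20.79)²/20.79 + (18−12.705)²/12.705 + (16−20.328)²/20.328
   = 0.2495 + 0.1933 + 0.4116 + 0.8525 + 2.2068 + 0.9215
The largest term is for 4: 2.207.

4, 2.207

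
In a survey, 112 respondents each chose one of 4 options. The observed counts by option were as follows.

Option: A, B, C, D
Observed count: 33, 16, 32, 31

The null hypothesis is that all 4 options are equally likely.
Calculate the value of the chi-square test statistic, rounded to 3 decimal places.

Under H₀ each category has probability 1/4, so each expected count is 112/4 = 28.
A: (33 − 28)²/28 = 25/28 = 0.8929
B: (16 − 28)²/28 = 144/28 = 5.1429
C: (32 − 28)²/28 = 16/28 = 0.5714
D: (31 − 28)²/28 = 9/28 = 0.3214
Sum = 6.929

6.929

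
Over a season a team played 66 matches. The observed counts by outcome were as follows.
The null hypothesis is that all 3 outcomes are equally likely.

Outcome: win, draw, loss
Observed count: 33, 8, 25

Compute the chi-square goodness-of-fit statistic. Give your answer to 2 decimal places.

14.82

Expected count for each of the 3 categories: 66/3 = 22.
χ² = (33−22)²/22 + (8−22)²/22 + (25−22)²/22
   = 5.500 + 8.909 + 0.409
Sum = 14.82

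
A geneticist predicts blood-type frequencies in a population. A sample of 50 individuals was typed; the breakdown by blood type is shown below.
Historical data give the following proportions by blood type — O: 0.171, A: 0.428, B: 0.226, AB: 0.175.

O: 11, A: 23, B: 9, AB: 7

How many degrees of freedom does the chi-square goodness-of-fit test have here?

There are k = 4 categories and no parameters were estimated from the data, so df = 4 − 1 = 3.

3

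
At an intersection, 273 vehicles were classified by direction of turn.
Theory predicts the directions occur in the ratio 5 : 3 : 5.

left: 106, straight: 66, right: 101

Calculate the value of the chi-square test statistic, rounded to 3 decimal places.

Ratio total = 13. Expected counts: 273×5/13 = 105, 273×3/13 = 63, 273×5/13 = 105.
cat           O        E   (O−E)²/E
left        106      105     0.0095
straight     66       63     0.1429
right       101      105     0.1524
Sum = 0.305

0.305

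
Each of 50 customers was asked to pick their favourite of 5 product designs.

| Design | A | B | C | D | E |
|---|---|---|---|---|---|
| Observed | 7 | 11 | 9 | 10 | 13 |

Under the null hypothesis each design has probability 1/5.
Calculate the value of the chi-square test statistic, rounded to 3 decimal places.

Under H₀ each category has probability 1/5, so each expected count is 50/5 = 10.
A: (7 − 10)²/10 = 9/10 = 0.9000
B: (11 − 10)²/10 = 1/10 = 0.1000
C: (9 − 10)²/10 = 1/10 = 0.1000
D: (10 − 10)²/10 = 0/10 = 0.0000
E: (13 − 10)²/10 = 9/10 = 0.9000
Sum = 2.000

2.000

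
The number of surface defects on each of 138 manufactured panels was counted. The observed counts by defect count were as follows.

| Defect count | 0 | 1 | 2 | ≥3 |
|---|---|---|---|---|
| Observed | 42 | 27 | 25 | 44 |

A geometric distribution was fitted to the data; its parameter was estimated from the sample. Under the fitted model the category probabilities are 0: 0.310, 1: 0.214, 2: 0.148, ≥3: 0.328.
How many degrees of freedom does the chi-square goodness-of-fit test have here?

There are k = 4 categories and 1 parameter estimated from the data, so df = 4 − 1 − 1 = 2.

2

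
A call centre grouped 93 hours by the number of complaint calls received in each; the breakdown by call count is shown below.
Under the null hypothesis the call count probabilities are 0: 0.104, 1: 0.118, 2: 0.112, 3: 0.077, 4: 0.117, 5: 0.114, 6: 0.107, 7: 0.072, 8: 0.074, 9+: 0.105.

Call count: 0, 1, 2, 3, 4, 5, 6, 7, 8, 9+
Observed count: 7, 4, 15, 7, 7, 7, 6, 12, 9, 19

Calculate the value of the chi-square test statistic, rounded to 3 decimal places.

Expected counts E_i = n·p_i: 93×0.104 = 9.672, 93×0.118 = 10.974, 93×0.112 = 10.416, 93×0.077 = 7.161, 93×0.117 = 10.881, 93×0.114 = 10.602, 93×0.107 = 9.951, 93×0.072 = 6.696, 93×0.074 = 6.882, 93×0.105 = 9.765.
χ² = (7−9.672)²/9.672 + (4−10.974)²/10.974 + (15−10.416)²/10.416 + (7−7.161)²/7.161 + (7−10.881)²/10.881 + (7−10.602)²/10.602 + (6−9.951)²/9.951 + (12−6.696)²/6.696 + (9−6.882)²/6.882 + (19−9.765)²/9.765
   = 0.7382 + 4.4320 + 2.0174 + 0.0036 + 1.3843 + 1.2238 + 1.5687 + 4.2014 + 0.6518 + 8.7338
Sum = 24.955

24.955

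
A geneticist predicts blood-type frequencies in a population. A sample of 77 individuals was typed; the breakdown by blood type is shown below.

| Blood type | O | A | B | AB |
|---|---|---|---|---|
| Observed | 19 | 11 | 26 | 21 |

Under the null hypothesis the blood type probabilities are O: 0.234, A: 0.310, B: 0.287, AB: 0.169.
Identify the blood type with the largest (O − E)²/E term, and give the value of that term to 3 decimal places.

A, 6.939

Expected counts E_i = n·p_i: 77×0.234 = 18.018, 77×0.310 = 23.87, 77×0.287 = 22.099, 77×0.169 = 13.013.
χ² = (19−18.018)²/18.018 + (11−23.87)²/23.87 + (26−22.099)²/22.099 + (21−13.013)²/13.013
   = 0.0535 + 6.9391 + 0.6886 + 4.9022
The largest term is for A: 6.939.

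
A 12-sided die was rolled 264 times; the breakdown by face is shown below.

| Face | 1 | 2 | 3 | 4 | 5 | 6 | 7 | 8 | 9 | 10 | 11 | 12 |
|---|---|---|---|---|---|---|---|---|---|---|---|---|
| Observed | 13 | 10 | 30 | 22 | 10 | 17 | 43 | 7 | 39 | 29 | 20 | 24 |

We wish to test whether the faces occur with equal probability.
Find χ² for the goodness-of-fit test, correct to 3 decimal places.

Expected count for each of the 12 categories: 264/12 = 22.
1: (13 − 22)²/22 = 81/22 = 3.6818
2: (10 − 22)²/22 = 144/22 = 6.5455
3: (30 − 22)²/22 = 64/22 = 2.9091
4: (22 − 22)²/22 = 0/22 = 0.0000
5: (10 − 22)²/22 = 144/22 = 6.5455
6: (17 − 22)²/22 = 25/22 = 1.1364
7: (43 − 22)²/22 = 441/22 = 20.0455
8: (7 − 22)²/22 = 225/22 = 10.2273
9: (39 − 22)²/22 = 289/22 = 13.1364
10: (29 − 22)²/22 = 49/22 = 2.2273
11: (20 − 22)²/22 = 4/22 = 0.1818
12: (24 − 22)²/22 = 4/22 = 0.1818
Sum = 66.818

66.818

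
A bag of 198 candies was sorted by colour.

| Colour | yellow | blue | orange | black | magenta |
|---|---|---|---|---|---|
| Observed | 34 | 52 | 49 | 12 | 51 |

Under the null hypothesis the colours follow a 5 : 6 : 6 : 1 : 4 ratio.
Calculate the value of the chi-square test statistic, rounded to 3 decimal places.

10.476

Ratio total = 22. Expected counts: 198×5/22 = 45, 198×6/22 = 54, 198×6/22 = 54, 198×1/22 = 9, 198×4/22 = 36.
χ² = (34−45)²/45 + (52−54)²/54 + (49−54)²/54 + (12−9)²/9 + (51−36)²/36
   = 2.6889 + 0.0741 + 0.4630 + 1.0000 + 6.2500
Sum = 10.476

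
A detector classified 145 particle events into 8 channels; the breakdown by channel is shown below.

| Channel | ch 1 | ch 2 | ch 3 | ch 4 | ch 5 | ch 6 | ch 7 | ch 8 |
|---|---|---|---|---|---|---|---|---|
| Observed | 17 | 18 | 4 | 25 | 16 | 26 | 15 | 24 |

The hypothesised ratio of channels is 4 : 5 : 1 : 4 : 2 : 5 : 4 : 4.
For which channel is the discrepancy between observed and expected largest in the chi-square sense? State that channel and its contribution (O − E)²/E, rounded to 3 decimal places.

ch 5, 3.600

Ratio total = 29. Expected counts: 145×4/29 = 20, 145×5/29 = 25, 145×1/29 = 5, 145×4/29 = 20, 145×2/29 = 10, 145×5/29 = 25, 145×4/29 = 20, 145×4/29 = 20.
cat         O        E   (O−E)²/E
ch 1       17       20     0.4500
ch 2       18       25     1.9600
ch 3        4        5     0.2000
ch 4       25       20     1.2500
ch 5       16       10     3.6000
ch 6       26       25     0.0400
ch 7       15       20     1.2500
ch 8       24       20     0.8000
The largest term is for ch 5: 3.600.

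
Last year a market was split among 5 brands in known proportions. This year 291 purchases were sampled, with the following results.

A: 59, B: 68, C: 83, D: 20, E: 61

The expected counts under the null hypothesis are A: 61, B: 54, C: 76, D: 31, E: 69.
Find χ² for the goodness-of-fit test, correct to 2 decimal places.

χ² = (59−61)²/61 + (68−54)²/54 + (83−76)²/76 + (20−31)²/31 + (61−69)²/69
   = 0.066 + 3.630 + 0.645 + 3.903 + 0.928
Sum = 9.17

9.17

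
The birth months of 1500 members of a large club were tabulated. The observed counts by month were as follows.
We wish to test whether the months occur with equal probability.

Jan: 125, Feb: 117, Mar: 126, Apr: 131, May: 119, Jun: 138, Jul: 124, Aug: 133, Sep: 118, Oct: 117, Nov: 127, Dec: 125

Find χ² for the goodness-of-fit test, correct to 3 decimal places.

3.904

Expected count for each of the 12 categories: 1500/12 = 125.
Jan: (125 − 125)²/125 = 0/125 = 0.0000
Feb: (117 − 125)²/125 = 64/125 = 0.5120
Mar: (126 − 125)²/125 = 1/125 = 0.0080
Apr: (131 − 125)²/125 = 36/125 = 0.2880
May: (119 − 125)²/125 = 36/125 = 0.2880
Jun: (138 − 125)²/125 = 169/125 = 1.3520
Jul: (124 − 125)²/125 = 1/125 = 0.0080
Aug: (133 − 125)²/125 = 64/125 = 0.5120
Sep: (118 − 125)²/125 = 49/125 = 0.3920
Oct: (117 − 125)²/125 = 64/125 = 0.5120
Nov: (127 − 125)²/125 = 4/125 = 0.0320
Dec: (125 − 125)²/125 = 0/125 = 0.0000
Sum = 3.904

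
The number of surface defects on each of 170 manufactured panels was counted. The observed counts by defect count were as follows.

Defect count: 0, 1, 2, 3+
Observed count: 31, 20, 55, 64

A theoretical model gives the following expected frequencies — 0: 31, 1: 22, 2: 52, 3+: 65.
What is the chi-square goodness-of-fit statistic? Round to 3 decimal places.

χ² = (31−31)²/31 + (20−22)²/22 + (55−52)²/52 + (64−65)²/65
   = 0.0000 + 0.1818 + 0.1731 + 0.0154
Sum = 0.370

0.370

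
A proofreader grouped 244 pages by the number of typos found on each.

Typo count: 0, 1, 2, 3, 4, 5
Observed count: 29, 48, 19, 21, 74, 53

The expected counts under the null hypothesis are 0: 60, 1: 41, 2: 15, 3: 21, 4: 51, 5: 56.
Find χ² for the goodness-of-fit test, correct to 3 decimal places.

cat         O        E   (O−E)²/E
0          29       60    16.0167
1          48       41     1.1951
2          19       15     1.0667
3          21       21     0.0000
4          74       51    10.3725
5          53       56     0.1607
Sum = 28.812

28.812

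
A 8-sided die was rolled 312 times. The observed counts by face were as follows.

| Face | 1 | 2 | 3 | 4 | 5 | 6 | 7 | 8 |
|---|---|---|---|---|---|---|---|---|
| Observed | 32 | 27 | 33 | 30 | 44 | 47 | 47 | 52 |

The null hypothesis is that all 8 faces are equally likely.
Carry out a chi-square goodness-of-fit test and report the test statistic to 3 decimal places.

16.205

Under H₀ each category has probability 1/8, so each expected count is 312/8 = 39.
cat         O        E   (O−E)²/E
1          32       39     1.2564
2          27       39     3.6923
3          33       39     0.9231
4          30       39     2.0769
5          44       39     0.6410
6          47       39     1.6410
7          47       39     1.6410
8          52       39     4.3333
Sum = 16.205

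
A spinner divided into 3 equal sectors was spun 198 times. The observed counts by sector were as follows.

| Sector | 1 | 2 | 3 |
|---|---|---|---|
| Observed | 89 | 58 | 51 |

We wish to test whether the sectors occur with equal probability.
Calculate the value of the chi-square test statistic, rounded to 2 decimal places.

12.39

Under H₀ each category has probability 1/3, so each expected count is 198/3 = 66.
χ² = (89−66)²/66 + (58−66)²/66 + (51−66)²/66
   = 8.015 + 0.970 + 3.409
Sum = 12.39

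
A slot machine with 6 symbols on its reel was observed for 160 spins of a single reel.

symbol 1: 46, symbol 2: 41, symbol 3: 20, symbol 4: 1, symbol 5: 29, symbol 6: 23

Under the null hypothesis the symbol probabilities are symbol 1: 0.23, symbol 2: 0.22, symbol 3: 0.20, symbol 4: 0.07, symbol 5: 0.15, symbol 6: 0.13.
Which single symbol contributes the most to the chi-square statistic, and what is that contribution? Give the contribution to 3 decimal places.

symbol 4, 9.289

Expected counts E_i = n·p_i: 160×0.23 = 36.8, 160×0.22 = 35.2, 160×0.20 = 32, 160×0.07 = 11.2, 160×0.15 = 24, 160×0.13 = 20.8.
χ² = (46−36.8)²/36.8 + (41−35.2)²/35.2 + (20−32)²/32 + (1−11.2)²/11.2 + (29−24)²/24 + (23−20.8)²/20.8
   = 2.3000 + 0.9557 + 4.5000 + 9.2893 + 1.0417 + 0.2327
The largest term is for symbol 4: 9.289.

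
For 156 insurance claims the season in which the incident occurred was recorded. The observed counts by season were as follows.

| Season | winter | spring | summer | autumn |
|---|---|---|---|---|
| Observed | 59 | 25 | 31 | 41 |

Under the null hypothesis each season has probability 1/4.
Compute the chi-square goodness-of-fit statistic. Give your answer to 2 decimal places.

17.03

Under H₀ each category has probability 1/4, so each expected count is 156/4 = 39.
winter: (59 − 39)²/39 = 400/39 = 10.256
spring: (25 − 39)²/39 = 196/39 = 5.026
summer: (31 − 39)²/39 = 64/39 = 1.641
autumn: (41 − 39)²/39 = 4/39 = 0.103
Sum = 17.03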